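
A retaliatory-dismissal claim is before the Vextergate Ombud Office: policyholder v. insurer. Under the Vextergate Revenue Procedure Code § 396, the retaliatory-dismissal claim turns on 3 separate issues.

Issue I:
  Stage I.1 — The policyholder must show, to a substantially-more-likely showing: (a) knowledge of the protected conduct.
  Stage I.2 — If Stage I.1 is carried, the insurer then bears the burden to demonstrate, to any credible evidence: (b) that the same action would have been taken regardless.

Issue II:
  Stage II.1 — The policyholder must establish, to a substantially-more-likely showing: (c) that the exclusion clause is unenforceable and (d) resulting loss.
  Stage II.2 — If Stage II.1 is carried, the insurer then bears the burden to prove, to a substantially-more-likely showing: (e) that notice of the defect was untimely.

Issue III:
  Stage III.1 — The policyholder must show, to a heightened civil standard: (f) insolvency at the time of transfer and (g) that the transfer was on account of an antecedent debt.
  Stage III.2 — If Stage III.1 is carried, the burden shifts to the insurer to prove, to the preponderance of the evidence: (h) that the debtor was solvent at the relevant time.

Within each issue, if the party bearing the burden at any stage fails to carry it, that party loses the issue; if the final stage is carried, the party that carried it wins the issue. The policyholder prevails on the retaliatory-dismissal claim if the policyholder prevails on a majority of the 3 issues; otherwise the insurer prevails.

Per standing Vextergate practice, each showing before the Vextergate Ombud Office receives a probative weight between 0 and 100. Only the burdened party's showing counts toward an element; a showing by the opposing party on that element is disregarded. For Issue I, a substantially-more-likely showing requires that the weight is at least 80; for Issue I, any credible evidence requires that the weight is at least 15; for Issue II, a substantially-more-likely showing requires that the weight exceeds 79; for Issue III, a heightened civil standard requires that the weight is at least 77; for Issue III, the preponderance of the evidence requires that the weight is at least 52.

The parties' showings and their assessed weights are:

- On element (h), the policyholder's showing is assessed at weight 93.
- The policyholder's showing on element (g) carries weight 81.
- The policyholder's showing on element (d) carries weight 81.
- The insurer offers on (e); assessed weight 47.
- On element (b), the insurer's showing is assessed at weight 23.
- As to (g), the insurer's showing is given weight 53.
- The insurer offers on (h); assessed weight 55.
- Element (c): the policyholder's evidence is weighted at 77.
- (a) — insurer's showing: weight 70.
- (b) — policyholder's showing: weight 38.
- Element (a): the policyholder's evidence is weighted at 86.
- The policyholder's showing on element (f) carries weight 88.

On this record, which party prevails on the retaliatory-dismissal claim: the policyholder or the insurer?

insurer

— Issue I —
At Stage I.1 the policyholder must meet a substantially-more-likely showing (weight is at least 80): on (a) the weight is 86 (the insurer's 70 is given no effect), which does reach 80, so (a) meets the standard.
  The policyholder carries Stage I.1; the insurer now bears the burden.
At Stage I.2 the insurer must meet any credible evidence (weight is at least 15): on (b) the weight is 23 (the policyholder's 38 is given no effect), ≥ 15, so (b) meets the standard.
  The insurer carries the last stage.
With every stage satisfied, the insurer prevails on this issue.
— Issue II —
At Stage II.1 the policyholder must meet a substantially-more-likely showing (weight exceeds 79): on (c) the weight is 77, which does not exceed 79, so (c) does not meet the standard; on (d) the weight is 81, > 79, so (d) meets the standard.
  The policyholder does not carry Stage II.1.
The insurer prevails on this issue.
— Issue III —
At Stage III.1 the policyholder must meet a heightened civil standard (weight is at least 77): on (f) the weight is 88, which does reach 77, so (f) meets the standard; on (g) the weight is 81 (the insurer's 53 is given no effect), which does reach 77, so (g) meets the standard.
  Stage III.1 carried; the burden shifts to the insurer.
At Stage III.2 the insurer must meet the preponderance of the evidence (weight is at least 52): on (h) the weight is 55 (the policyholder's 93 is given no effect), ≥ 52, so (h) meets the standard.
  All elements met at the final stage.
Every stage carried; the insurer prevails on this issue.
Per-issue: Issue I → insurer; Issue II → insurer; Issue III → insurer. The policyholder must prevail on a majority of issues; overall, the insurer prevails.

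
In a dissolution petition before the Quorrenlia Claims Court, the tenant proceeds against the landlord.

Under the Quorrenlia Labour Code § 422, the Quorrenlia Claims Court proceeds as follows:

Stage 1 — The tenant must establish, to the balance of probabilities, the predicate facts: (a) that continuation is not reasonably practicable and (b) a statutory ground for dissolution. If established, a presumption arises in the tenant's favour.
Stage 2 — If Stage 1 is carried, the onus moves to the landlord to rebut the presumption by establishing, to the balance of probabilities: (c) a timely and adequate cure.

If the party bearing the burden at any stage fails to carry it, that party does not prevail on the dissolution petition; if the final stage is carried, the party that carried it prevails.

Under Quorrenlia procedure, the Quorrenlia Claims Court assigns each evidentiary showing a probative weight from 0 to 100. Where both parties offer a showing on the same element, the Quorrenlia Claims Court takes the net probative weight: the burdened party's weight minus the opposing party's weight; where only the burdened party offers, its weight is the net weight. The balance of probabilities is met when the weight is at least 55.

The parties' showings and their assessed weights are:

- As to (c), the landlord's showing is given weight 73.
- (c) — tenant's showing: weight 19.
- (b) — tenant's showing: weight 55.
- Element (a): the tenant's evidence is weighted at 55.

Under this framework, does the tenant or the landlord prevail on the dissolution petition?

Stage 1 — burden on tenant; standard: the balance of probabilities (weight is at least 55).
    (a): 55 ≥ 55 [met]
    (b): 55 ≥ 55 [met]
  The tenant carries Stage 1; the landlord now bears the burden.
Stage 2 — burden on landlord; standard: the balance of probabilities (weight is at least 55).
    (c): 73 − 19 = 54 < 55 [not met]
  Not every element is met, so the landlord fails to carry Stage 2.
The analysis ends at Stage 2; the tenant prevails.

tenant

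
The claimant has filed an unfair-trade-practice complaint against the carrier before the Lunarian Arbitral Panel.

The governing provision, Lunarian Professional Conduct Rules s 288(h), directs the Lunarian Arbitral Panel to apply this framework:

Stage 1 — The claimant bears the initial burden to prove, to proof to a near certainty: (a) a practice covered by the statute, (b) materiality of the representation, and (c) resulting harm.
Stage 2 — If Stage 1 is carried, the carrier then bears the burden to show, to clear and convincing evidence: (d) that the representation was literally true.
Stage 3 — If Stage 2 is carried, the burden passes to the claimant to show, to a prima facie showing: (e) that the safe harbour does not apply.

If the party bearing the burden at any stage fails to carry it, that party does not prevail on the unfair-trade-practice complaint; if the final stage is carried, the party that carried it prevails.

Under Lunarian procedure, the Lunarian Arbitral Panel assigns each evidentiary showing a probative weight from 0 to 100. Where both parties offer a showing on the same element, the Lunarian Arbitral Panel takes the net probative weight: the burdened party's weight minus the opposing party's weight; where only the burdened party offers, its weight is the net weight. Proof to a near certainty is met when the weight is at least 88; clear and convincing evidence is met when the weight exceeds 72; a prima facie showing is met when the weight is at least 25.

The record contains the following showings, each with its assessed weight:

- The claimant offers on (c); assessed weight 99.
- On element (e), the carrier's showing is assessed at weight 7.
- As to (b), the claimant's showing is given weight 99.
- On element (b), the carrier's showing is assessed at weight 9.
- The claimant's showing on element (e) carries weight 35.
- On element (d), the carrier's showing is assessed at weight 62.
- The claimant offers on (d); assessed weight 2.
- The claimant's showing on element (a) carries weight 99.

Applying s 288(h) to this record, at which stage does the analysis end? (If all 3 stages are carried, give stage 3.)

stage 2

At Stage 1 the claimant must meet proof to a near certainty (weight is at least 88): on (a) the weight is 99, which does reach 88, so (a) meets the standard; on (b) the weight is 99 less the opposing 9 gives net 90, which does reach 88, so (b) meets the standard; on (c) the weight is 99, ≥ 88, so (c) meets the standard.
  Stage 1 carried; the burden shifts to the carrier.
At Stage 2 the carrier must meet clear and convincing evidence (weight exceeds 72): on (d) the weight is 62 less the opposing 2 gives net 60, which does not exceed 72, so (d) does not meet the standard.
  Stage 2 not carried; the carrier fails its burden.
The claimant prevails.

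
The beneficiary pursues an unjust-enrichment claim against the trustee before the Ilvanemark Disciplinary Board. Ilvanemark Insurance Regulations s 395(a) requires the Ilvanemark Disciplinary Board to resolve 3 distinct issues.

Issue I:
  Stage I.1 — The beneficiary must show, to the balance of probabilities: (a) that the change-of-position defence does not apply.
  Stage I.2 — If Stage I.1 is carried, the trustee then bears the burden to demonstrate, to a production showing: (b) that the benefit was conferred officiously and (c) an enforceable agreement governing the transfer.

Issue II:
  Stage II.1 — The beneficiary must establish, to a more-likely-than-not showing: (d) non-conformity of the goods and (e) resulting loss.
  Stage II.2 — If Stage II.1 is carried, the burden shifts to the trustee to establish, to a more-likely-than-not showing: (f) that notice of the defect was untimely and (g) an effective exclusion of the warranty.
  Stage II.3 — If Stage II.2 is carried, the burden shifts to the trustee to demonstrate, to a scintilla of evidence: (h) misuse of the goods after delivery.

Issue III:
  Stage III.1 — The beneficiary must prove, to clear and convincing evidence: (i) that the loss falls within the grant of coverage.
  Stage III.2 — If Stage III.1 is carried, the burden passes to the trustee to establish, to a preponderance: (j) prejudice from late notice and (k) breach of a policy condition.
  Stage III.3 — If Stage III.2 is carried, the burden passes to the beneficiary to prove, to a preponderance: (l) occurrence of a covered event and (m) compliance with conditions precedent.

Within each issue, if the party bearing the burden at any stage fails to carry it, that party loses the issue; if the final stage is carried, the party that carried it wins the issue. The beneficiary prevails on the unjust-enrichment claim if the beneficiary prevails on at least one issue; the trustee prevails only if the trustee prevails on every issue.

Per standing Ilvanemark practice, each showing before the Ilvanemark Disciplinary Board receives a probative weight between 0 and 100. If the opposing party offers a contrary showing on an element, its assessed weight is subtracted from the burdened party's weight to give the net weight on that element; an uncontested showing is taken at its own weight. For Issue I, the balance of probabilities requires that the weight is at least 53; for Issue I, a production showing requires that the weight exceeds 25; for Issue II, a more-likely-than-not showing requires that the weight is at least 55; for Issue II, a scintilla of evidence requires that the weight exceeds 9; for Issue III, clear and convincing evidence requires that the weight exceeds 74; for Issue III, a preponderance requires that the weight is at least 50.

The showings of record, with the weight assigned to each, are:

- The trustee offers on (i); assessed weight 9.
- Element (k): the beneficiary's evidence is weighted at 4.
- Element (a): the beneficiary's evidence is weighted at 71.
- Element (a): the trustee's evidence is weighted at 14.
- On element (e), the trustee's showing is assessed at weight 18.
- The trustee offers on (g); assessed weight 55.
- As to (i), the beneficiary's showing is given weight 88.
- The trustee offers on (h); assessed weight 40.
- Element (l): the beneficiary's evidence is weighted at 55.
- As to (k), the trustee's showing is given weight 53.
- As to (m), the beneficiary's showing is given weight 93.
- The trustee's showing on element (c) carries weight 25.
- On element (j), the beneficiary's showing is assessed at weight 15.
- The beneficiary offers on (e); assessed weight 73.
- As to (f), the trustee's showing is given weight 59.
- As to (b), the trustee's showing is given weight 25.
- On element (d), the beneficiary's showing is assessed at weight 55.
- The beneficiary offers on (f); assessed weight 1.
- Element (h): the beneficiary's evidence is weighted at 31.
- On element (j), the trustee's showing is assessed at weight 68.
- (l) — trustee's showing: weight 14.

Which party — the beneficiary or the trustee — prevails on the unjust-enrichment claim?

— Issue I —
Stage I.1 (beneficiary, the balance of probabilities, weight is at least 53): (a) net 71−14=57 ≥ 53 — meets.
  The beneficiary carries Stage I.1; the trustee now bears the burden.
Stage I.2 (trustee, a production showing, weight exceeds 25): (b) 25 ≤ 25 — fails; (c) 25 ≤ 25 — fails.
  Not every element is met, so the trustee fails to carry Stage I.2.
So the beneficiary prevails on this issue.
— Issue II —
Stage II.1 (beneficiary, a more-likely-than-not showing, weight is at least 55): (d) 55 ≥ 55 — meets; (e) net 73−18=55 ≥ 55 — meets.
  The beneficiary carries Stage II.1; the trustee now bears the burden.
Stage II.2 (trustee, a more-likely-than-not showing, weight is at least 55): (f) net 59−1=58 ≥ 55 — meets; (g) 55 ≥ 55 — meets.
  Stage II.2 carried; the burden remains with the trustee.
Stage II.3 (trustee, a scintilla of evidence, weight exceeds 9): (h) net 40−31=9 ≤ 9 — fails.
  Stage II.3 not carried; the trustee fails its burden.
The beneficiary prevails on this issue.
— Issue III —
Stage III.1 — burden on beneficiary; standard: clear and convincing evidence (weight exceeds 74).
    (i): 88 − 9 = 79 > 74 [met]
  The beneficiary carries Stage III.1; the trustee now bears the burden.
Stage III.2 — burden on trustee; standard: a preponderance (weight is at least 50).
    (j): 68 − 15 = 53 ≥ 50 [met]
    (k): 53 − 4 = 49 < 50 [not met]
  Not every element is met, so the trustee fails to carry Stage III.2.
The analysis ends at Stage III.2; the beneficiary prevails on this issue.
Per-issue: Issue I → beneficiary; Issue II → beneficiary; Issue III → beneficiary. The beneficiary must prevail on at least one issue; overall, the beneficiary prevails.

beneficiary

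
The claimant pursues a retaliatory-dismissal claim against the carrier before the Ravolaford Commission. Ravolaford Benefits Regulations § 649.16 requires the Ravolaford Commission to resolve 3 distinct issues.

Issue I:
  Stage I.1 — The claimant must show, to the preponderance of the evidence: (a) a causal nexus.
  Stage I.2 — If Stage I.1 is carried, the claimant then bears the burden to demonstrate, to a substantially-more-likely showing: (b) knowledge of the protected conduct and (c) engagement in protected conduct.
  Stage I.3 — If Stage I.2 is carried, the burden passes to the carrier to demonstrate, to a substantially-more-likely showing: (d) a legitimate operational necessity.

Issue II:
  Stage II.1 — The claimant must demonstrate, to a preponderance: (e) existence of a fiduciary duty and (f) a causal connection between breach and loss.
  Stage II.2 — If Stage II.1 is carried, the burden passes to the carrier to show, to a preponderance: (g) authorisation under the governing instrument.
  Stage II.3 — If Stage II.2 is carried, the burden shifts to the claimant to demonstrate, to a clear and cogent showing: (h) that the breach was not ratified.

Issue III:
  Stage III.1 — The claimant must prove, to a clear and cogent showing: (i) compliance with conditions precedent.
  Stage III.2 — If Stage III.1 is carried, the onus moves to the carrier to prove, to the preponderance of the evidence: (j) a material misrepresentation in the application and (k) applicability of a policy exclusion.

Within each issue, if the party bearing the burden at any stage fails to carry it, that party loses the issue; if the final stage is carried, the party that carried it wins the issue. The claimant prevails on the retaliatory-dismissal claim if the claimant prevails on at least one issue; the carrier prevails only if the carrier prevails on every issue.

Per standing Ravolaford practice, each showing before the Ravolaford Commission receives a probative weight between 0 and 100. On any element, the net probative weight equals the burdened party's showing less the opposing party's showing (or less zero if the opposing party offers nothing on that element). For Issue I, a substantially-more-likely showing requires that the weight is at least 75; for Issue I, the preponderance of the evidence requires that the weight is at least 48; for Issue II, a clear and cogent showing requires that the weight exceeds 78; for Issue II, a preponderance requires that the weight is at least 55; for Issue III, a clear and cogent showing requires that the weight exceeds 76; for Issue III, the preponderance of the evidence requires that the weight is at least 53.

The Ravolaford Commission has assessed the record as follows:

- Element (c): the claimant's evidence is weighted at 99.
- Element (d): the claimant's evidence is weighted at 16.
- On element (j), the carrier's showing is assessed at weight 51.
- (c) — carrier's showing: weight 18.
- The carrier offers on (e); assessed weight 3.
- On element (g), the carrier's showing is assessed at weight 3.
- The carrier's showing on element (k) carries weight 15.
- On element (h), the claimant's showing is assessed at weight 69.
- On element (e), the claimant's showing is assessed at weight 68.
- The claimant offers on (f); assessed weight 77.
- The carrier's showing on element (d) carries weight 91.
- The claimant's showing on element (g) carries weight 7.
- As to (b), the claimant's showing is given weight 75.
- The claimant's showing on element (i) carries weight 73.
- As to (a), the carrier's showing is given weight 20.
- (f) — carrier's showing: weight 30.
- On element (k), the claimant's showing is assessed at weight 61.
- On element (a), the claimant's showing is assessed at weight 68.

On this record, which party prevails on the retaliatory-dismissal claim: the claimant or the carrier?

carrier

— Issue I —
At Stage I.1 the claimant must meet the preponderance of the evidence (weight is at least 48): on (a) the weight is 68 less the opposing 20 gives net 48, which does reach 48, so (a) meets the standard.
  Stage I.1 is satisfied; the claimant continues to bear the burden.
At Stage I.2 the claimant must meet a substantially-more-likely showing (weight is at least 75): on (b) the weight is 75, which does reach 75, so (b) meets the standard; on (c) the weight is 99 less the opposing 18 gives net 81, ≥ 75, so (c) meets the standard.
  Stage I.2 carried; the burden shifts to the carrier.
At Stage I.3 the carrier must meet a substantially-more-likely showing (weight is at least 75): on (d) the weight is 91 less the opposing 16 gives net 75, which does reach 75, so (d) meets the standard.
  Stage I.3 carried; the final stage is satisfied.
All stages carried — the carrier prevails on this issue.
— Issue II —
Stage II.1 (claimant, a preponderance, weight is at least 55): (e) net 68−3=65 ≥ 55 — meets; (f) net 77−30=47 < 55 — fails.
  Not every element is met, so the claimant fails to carry Stage II.1.
The analysis ends at Stage II.1; the carrier prevails on this issue.
— Issue III —
Stage III.1 — burden on claimant; standard: a clear and cogent showing (weight exceeds 76).
    (i): 73 ≤ 76 [not met]
  Stage III.1 not carried; the claimant fails its burden.
The carrier prevails on this issue.
Per-issue: Issue I → carrier; Issue II → carrier; Issue III → carrier. The claimant must prevail on at least one issue; overall, the carrier prevails.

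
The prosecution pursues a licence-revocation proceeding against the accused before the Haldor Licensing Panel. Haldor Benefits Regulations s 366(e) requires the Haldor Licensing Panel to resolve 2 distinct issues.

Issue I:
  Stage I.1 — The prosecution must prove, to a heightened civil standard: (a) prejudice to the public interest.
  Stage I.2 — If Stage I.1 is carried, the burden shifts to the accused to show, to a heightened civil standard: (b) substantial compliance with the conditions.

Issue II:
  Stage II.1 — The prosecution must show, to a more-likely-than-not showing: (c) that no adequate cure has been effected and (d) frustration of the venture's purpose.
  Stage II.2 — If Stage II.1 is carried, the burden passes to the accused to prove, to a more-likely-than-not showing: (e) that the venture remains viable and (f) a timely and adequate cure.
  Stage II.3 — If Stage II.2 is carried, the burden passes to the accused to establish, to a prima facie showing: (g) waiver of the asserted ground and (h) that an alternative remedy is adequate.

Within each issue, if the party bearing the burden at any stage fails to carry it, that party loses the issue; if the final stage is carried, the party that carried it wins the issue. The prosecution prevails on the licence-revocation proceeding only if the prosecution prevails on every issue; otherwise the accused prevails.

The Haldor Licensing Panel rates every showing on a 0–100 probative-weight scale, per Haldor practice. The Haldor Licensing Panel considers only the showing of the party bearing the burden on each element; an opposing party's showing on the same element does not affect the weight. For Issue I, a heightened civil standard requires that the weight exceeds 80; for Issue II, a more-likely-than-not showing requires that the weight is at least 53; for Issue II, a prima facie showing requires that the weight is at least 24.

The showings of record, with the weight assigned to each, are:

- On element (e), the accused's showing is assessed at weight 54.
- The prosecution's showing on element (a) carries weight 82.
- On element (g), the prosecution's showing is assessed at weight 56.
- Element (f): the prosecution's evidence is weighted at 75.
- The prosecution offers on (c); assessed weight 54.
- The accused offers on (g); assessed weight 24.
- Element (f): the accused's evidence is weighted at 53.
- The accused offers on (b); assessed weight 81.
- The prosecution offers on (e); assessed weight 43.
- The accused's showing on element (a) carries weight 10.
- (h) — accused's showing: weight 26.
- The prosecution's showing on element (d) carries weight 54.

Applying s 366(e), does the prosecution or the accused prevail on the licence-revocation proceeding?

accused

— Issue I —
At Stage I.1 the prosecution must meet a heightened civil standard (weight exceeds 80): on (a) the weight is 82 (the accused's 10 is given no effect), which does exceed 80, so (a) meets the standard.
  Stage I.1 carried; the burden shifts to the accused.
At Stage I.2 the accused must meet a heightened civil standard (weight exceeds 80): on (b) the weight is 81, which does exceed 80, so (b) meets the standard.
  Stage I.2 carried; the final stage is satisfied.
Every stage carried; the accused prevails on this issue.
— Issue II —
Stage II.1 (prosecution, a more-likely-than-not showing, weight is at least 53): (c) 54 ≥ 53 — meets; (d) 54 ≥ 53 — meets.
  Stage II.1 is satisfied; the onus moves to the accused.
Stage II.2 (accused, a more-likely-than-not showing, weight is at least 53): (e) 54 (prosecution's 43 disregarded) ≥ 53 — meets; (f) 53 (prosecution's 75 disregarded) ≥ 53 — meets.
  Stage II.2 carried; the burden remains with the accused.
Stage II.3 (accused, a prima facie showing, weight is at least 24): (g) 24 (prosecution's 56 disregarded) ≥ 24 — meets; (h) 26 ≥ 24 — meets.
  The accused carries the last stage.
All stages carried — the accused prevails on this issue.
Per-issue: Issue I → accused; Issue II → accused. The prosecution must prevail on every issue; overall, the accused prevails.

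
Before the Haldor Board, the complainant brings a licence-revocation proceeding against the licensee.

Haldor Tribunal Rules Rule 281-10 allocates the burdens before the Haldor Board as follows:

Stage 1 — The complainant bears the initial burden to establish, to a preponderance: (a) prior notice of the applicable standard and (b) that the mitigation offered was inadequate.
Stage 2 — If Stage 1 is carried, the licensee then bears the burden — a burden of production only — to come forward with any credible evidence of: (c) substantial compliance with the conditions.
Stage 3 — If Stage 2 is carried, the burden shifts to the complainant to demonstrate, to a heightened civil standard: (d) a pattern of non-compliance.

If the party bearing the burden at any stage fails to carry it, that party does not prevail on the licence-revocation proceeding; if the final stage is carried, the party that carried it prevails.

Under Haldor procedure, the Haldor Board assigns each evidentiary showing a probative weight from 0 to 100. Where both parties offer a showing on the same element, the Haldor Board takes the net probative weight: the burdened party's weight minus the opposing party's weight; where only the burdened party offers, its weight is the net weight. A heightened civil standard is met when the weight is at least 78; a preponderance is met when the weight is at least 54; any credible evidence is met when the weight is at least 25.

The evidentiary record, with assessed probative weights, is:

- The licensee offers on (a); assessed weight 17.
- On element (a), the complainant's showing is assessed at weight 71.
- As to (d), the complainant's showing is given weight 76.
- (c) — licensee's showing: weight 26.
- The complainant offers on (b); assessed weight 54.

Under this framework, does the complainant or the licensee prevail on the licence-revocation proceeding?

licensee

Stage 1 (complainant, a preponderance, weight is at least 54): (a) net 71−17=54 ≥ 54 — meets; (b) 54 ≥ 54 — meets.
  The complainant carries Stage 1; the licensee now bears the burden.
Stage 2 (licensee, any credible evidence, weight is at least 25): (c) 26 ≥ 25 — meets.
  Stage 2 is satisfied; the onus moves to the complainant.
Stage 3 (complainant, a heightened civil standard, weight is at least 78): (d) 76 < 78 — fails.
  Not every element is met, so the complainant fails to carry Stage 3.
So the licensee prevails.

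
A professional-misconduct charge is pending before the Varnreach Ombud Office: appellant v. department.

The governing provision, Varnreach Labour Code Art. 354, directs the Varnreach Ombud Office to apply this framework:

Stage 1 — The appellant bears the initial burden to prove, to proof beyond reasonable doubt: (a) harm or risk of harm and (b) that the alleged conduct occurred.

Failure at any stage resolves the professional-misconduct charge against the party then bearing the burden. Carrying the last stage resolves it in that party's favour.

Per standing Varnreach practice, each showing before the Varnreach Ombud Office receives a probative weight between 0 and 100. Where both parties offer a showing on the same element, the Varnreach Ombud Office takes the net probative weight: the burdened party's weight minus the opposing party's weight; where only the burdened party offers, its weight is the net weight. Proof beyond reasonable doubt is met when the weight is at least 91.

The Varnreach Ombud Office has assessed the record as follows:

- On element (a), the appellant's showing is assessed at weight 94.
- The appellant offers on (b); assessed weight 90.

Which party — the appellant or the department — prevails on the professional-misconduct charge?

Stage 1 (appellant, proof beyond reasonable doubt, weight is at least 91): (a) 94 ≥ 91 — meets; (b) 90 < 91 — fails.
  Not every element is met, so the appellant fails to carry Stage 1.
The department prevails.

department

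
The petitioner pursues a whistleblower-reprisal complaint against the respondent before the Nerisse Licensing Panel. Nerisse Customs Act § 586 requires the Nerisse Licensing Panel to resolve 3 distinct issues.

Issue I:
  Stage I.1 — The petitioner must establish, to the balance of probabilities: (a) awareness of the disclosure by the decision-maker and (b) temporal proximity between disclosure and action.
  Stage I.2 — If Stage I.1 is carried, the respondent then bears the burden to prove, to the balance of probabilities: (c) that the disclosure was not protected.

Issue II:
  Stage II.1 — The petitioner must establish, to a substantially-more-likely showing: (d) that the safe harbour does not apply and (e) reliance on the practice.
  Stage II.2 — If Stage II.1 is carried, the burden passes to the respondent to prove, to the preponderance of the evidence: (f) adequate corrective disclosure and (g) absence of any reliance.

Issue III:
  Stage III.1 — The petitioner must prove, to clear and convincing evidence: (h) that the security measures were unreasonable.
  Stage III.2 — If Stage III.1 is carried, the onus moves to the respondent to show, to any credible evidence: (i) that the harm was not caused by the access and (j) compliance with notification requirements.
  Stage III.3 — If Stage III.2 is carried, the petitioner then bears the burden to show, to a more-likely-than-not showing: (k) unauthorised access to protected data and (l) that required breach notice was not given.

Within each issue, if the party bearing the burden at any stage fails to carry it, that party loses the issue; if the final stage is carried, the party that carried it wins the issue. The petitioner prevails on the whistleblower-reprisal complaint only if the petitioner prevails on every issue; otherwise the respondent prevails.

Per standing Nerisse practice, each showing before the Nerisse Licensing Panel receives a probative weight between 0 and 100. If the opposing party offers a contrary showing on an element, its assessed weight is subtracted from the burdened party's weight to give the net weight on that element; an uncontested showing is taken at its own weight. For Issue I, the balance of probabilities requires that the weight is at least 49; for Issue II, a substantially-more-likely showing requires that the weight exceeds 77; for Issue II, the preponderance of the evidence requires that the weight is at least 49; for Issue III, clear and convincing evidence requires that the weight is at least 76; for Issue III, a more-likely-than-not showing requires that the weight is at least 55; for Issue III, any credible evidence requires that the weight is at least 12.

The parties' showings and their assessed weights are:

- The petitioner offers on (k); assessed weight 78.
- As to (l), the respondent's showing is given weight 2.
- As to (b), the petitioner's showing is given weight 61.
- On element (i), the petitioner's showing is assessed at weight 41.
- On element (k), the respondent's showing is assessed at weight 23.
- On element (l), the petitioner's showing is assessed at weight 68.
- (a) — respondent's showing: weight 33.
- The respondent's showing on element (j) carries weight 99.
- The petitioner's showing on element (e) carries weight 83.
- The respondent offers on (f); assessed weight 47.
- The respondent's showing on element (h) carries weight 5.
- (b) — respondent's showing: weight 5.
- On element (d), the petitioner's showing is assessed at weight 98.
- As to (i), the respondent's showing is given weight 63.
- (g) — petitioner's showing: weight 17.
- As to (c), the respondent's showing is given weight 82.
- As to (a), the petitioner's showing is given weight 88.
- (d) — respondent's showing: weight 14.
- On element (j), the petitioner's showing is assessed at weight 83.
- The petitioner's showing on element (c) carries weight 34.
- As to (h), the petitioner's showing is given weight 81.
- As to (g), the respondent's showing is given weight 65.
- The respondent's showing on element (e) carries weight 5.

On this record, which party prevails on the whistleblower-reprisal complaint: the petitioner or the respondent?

— Issue I —
Stage I.1 — burden on petitioner; standard: the balance of probabilities (weight is at least 49).
    (a): 88 − 33 = 55 ≥ 49 [met]
    (b): 61 − 5 = 56 ≥ 49 [met]
  Stage I.1 is satisfied; the onus moves to the respondent.
Stage I.2 — burden on respondent; standard: the balance of probabilities (weight is at least 49).
    (c): 82 − 34 = 48 < 49 [not met]
  Stage I.2 not carried; the respondent fails its burden.
The analysis ends at Stage I.2; the petitioner prevails on this issue.
— Issue II —
At Stage II.1 the petitioner must meet a substantially-more-likely showing (weight exceeds 77): on (d) the weight is 98 less the opposing 14 gives net 84, which does exceed 77, so (d) meets the standard; on (e) the weight is 83 less the opposing 5 gives net 78, which does exceed 77, so (e) meets the standard.
  All elements met. The burden passes to the respondent.
At Stage II.2 the respondent must meet the preponderance of the evidence (weight is at least 49): on (f) the weight is 47, which does not reach 49, so (f) does not meet the standard; on (g) the weight is 65 less the opposing 17 gives net 48, which does not reach 49, so (g) does not meet the standard.
  Not every element is met, so the respondent fails to carry Stage II.2.
So the petitioner prevails on this issue.
— Issue III —
Stage III.1 — burden on petitioner; standard: clear and convincing evidence (weight is at least 76).
    (h): 81 − 5 = 76 ≥ 76 [met]
  Stage III.1 is satisfied; the onus moves to the respondent.
Stage III.2 — burden on respondent; standard: any credible evidence (weight is at least 12).
    (i): 63 − 41 = 22 ≥ 12 [met]
    (j): 99 − 83 = 16 ≥ 12 [met]
  All elements met. The burden passes to the petitioner.
Stage III.3 — burden on petitioner; standard: a more-likely-than-not showing (weight is at least 55).
    (k): 78 − 23 = 55 ≥ 55 [met]
    (l): 68 − 2 = 66 ≥ 55 [met]
  The petitioner carries the last stage.
All stages carried — the petitioner prevails on this issue.
Per-issue: Issue I → petitioner; Issue II → petitioner; Issue III → petitioner. The petitioner must prevail on every issue; overall, the petitioner prevails.

petitioner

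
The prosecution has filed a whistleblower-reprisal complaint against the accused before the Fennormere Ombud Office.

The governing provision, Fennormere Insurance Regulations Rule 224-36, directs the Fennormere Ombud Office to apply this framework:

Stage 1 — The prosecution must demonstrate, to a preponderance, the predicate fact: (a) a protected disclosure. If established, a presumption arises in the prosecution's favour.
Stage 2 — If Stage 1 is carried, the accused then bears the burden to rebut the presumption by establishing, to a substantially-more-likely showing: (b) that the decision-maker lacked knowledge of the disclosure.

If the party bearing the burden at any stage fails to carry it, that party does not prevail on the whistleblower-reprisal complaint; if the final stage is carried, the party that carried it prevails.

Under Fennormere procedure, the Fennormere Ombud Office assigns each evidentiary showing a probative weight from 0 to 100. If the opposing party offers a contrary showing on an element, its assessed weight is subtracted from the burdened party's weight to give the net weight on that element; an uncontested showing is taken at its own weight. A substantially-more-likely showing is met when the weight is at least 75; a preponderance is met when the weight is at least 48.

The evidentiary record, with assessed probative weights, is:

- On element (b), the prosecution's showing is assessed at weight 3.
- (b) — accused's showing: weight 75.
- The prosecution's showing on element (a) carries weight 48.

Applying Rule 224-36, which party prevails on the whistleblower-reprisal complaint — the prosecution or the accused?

Stage 1 (prosecution, a preponderance, weight is at least 48): (a) 48 ≥ 48 — meets.
  Stage 1 carried; the burden shifts to the accused.
Stage 2 (accused, a substantially-more-likely showing, weight is at least 75): (b) net 75−3=72 < 75 — fails.
  The accused does not carry Stage 2.
The prosecution prevails.

prosecution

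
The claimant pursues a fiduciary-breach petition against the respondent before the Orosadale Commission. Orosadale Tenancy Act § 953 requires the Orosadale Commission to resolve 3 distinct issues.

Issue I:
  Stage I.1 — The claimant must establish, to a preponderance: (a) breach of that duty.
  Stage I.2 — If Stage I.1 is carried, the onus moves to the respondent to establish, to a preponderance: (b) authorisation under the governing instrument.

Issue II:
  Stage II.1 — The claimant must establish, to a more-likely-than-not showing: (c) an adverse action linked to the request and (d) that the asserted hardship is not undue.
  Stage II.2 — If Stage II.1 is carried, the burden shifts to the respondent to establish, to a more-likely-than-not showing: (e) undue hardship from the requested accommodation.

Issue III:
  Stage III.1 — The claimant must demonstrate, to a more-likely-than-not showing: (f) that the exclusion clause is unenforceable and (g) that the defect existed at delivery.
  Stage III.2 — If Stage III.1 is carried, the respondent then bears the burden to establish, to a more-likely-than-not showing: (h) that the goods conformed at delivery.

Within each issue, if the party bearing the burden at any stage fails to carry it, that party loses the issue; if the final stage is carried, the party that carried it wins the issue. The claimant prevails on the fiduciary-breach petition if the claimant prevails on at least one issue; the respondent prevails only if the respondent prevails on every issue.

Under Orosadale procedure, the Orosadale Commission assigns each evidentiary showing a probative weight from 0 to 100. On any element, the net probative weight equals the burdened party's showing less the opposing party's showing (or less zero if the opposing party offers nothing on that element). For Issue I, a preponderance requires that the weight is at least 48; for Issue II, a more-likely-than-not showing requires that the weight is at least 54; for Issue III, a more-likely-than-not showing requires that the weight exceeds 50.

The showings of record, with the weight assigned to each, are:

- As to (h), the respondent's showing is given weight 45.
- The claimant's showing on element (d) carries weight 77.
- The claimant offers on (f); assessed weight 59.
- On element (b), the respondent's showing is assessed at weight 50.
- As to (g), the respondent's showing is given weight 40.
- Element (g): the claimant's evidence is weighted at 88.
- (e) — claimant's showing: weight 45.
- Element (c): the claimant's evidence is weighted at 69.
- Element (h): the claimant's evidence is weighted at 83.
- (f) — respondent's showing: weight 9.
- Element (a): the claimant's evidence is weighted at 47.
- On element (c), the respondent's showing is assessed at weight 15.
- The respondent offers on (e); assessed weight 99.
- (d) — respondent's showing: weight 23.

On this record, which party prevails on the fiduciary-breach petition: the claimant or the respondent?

respondent

— Issue I —
Stage I.1 — burden on claimant; standard: a preponderance (weight is at least 48).
    (a): 47 < 48 [not met]
  Stage I.1 not carried; the claimant fails its burden.
The analysis ends at Stage I.1; the respondent prevails on this issue.
— Issue II —
Stage II.1 (claimant, a more-likely-than-not showing, weight is at least 54): (c) net 69−15=54 ≥ 54 — meets; (d) net 77−23=54 ≥ 54 — meets.
  All elements met. The burden passes to the respondent.
Stage II.2 (respondent, a more-likely-than-not showing, weight is at least 54): (e) net 99−45=54 ≥ 54 — meets.
  The respondent carries the last stage.
All stages carried — the respondent prevails on this issue.
— Issue III —
Stage III.1 — burden on claimant; standard: a more-likely-than-not showing (weight exceeds 50).
    (f): 59 − 9 = 50 ≤ 50 [not met]
    (g): 88 − 40 = 48 ≤ 50 [not met]
  Stage III.1 not carried; the claimant fails its burden.
The analysis ends at Stage III.1; the respondent prevails on this issue.
Per-issue: Issue I → respondent; Issue II → respondent; Issue III → respondent. The claimant must prevail on at least one issue; overall, the respondent prevails.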